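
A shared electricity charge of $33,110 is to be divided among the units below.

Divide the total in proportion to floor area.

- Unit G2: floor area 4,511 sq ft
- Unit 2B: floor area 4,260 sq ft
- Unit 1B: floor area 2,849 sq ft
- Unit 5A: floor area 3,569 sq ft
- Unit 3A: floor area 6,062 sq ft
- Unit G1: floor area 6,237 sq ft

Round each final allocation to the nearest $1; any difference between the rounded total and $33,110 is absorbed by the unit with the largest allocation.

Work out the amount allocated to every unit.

Total floor area = 27,488.
Unrounded shares: Unit G2 4,511/27,488 × $33,110 = 5,433.62; Unit 2B 4,260/27,488 × $33,110 = 5,131.28; Unit 1B 2,849/27,488 × $33,110 = 3,431.69; Unit 5A 3,569/27,488 × $33,110 = 4,298.95; Unit 3A 6,062/27,488 × $33,110 = 7,301.83; Unit G1 6,237/27,488 × $33,110 = 7,512.63.
At nearest $1: Unit G2 $5,434; Unit 2B $5,131; Unit 1B $3,432; Unit 5A $4,299; Unit 3A $7,302; Unit G1 $7,513. Sum = $33,111.
Difference $33,110 − $33,111 = −$1 applied to largest allocation (Unit G1): Unit G1 becomes $7,512.

Unit G2: $5,434 · Unit 2B: $5,131 · Unit 1B: $3,432 · Unit 5A: $4,299 · Unit 3A: $7,302 · Unit G1: $7,512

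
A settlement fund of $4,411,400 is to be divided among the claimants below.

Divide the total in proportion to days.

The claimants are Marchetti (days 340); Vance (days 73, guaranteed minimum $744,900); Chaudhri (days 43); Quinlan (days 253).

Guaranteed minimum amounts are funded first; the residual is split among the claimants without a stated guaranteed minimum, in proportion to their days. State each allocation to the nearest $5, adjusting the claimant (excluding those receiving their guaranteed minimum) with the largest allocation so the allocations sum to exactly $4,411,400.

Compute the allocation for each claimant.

Fund the minimums — Vance $744,900. Residual $3,666,500.
Residual split over remaining days 636: Marchetti 1,960,078.62 → $1,960,080; Chaudhri 247,892.30 → $247,890; Quinlan 1,458,529.09 → $1,458,530.

Marchetti: $1,960,080 | Vance: $744,900 | Chaudhri: $247,890 | Quinlan: $1,458,530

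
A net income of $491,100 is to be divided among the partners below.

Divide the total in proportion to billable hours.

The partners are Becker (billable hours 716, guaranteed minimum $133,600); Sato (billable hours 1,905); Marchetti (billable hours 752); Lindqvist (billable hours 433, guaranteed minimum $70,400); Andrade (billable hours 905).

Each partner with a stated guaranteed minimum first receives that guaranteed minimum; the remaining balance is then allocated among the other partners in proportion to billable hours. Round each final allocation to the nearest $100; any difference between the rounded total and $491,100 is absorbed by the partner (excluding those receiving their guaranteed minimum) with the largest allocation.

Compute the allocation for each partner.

Becker: $133,600 | Sato: $153,600 | Marchetti: $60,600 | Lindqvist: $70,400 | Andrade: $72,900

Guaranteed amounts: Becker $133,600; Lindqvist $70,400. Balance $287,100.
Balance split over remaining billable hours 3,562: Sato 153,544.50 → $153,500; Marchetti 60,611.79 → $60,600; Andrade 72,943.71 → $72,900.
Rounding difference +$100 applied to Sato → $153,600.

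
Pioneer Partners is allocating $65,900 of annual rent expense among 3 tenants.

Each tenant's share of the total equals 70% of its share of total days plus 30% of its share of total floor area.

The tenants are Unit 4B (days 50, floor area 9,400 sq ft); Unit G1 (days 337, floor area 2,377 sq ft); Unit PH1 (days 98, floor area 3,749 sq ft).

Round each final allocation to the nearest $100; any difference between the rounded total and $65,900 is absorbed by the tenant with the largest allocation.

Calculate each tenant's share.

Unit 4B: $16,700 | Unit G1: $35,100 | Unit PH1: $14,100

Totals — days 485, floor area 15,526.
Composite weights (70% days + 30% floor area): Unit 4B 0.2538; Unit G1 0.5323; Unit PH1 0.2139.
Unrounded shares: Unit 4B 16,725.14; Unit G1 35,079.96; Unit PH1 14,094.89.
Rounded to nearest $100: Unit 4B $16,700; Unit G1 $35,100; Unit PH1 $14,100. Sum = $65,900.
No rounding difference to absorb.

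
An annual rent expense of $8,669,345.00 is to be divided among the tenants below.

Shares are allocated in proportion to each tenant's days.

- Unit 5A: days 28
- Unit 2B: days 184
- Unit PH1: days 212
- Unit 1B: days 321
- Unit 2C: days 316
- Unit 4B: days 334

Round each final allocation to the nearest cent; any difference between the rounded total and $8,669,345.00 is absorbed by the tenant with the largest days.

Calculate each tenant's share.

Unit 5A: $174,008.36 | Unit 2B: $1,143,483.50 | Unit PH1: $1,317,491.86 | Unit 1B: $1,994,881.54 | Unit 2C: $1,963,808.62 | Unit 4B: $2,075,671.12

Days total: 28 + 184 + 212 + 321 + 316 + 334 = 1,395.
Proportional shares: Unit 5A 174,008.3584; Unit 2B 1,143,483.4982; Unit PH1 1,317,491.8566; Unit 1B 1,994,881.5376; Unit 2C 1,963,808.6165; Unit 4B 2,075,671.1326.
At nearest cent: Unit 5A $174,008.36; Unit 2B $1,143,483.50; Unit PH1 $1,317,491.86; Unit 1B $1,994,881.54; Unit 2C $1,963,808.62; Unit 4B $2,075,671.13. Sum = $8,669,345.01.
Difference $8,669,345.00 − $8,669,345.01 = −$0.01 applied to largest days (Unit 4B): Unit 4B becomes $2,075,671.12.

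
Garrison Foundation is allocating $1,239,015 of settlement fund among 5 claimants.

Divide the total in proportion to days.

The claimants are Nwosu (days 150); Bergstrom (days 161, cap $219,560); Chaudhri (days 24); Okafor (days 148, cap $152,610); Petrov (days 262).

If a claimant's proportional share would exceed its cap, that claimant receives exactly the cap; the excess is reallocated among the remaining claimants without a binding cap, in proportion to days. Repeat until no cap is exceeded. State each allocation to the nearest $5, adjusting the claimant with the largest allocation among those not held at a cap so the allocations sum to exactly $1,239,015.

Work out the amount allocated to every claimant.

Nwosu: $298,225; Bergstrom: $219,560; Chaudhri: $47,715; Okafor: $152,610; Petrov: $520,905

Sum of days: 745.
Proportional shares (ignoring caps): Nwosu 249,466.11; Bergstrom 267,760.29; Chaudhri 39,914.58; Okafor 246,139.89; Petrov 435,734.13.
Capped: Bergstrom ($219,560), Okafor ($152,610); balance $866,845 reallocated over remaining days 436.
Redistributed shares: Nwosu 298,226.49 → $298,225; Chaudhri 47,716.24 → $47,715; Petrov 520,902.27 → $520,900.
Rounding difference +$5 applied to Petrov → $520,905.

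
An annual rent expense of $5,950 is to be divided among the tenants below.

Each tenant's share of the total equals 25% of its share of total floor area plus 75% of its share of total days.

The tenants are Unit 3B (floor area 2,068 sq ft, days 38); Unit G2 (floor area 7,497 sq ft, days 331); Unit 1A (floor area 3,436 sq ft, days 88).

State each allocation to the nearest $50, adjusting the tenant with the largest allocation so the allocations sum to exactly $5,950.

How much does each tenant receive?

Totals — floor area 13,001, days 457.
Combined weights (25% floor area + 75% days): Unit 3B 0.1021; Unit G2 0.6874; Unit 1A 0.2105.
Pro-rata amounts: Unit 3B 607.67; Unit G2 4,089.90; Unit 1A 1,252.43.
At nearest $50: Unit 3B $600; Unit G2 $4,100; Unit 1A $1,250. Sum = $5,950.
Sum already equals the total — no adjustment.

Unit 3B: $600 | Unit G2: $4,100 | Unit 1A: $1,250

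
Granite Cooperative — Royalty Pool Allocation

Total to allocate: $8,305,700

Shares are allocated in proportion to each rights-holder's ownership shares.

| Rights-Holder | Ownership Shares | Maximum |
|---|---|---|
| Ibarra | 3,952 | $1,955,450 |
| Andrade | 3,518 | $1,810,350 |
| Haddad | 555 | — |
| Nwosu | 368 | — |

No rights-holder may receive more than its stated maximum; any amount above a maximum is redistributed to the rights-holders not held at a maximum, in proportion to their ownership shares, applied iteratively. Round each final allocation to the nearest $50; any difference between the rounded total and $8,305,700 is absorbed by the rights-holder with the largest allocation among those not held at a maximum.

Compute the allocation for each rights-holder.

Ibarra: $1,955,450; Andrade: $1,810,350; Haddad: $2,729,850; Nwosu: $1,810,050

Total ownership shares = 8,393.
Unconstrained shares: Ibarra 3,910,893.17; Andrade 3,481,407.43; Haddad 549,227.15; Nwosu 364,172.24.
Cap binds for Ibarra ($1,955,450), Andrade ($1,810,350); remaining pool $4,539,900 reallocated over remaining ownership shares 923.
Remaining shares: Haddad 2,729,842.36 → $2,729,850; Nwosu 1,810,057.64 → $1,810,050.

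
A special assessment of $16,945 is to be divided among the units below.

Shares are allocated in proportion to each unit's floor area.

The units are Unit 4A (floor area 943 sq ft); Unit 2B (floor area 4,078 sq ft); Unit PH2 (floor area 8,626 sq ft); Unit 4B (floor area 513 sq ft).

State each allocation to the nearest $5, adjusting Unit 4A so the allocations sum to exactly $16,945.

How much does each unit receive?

Unit 4A: $1,125 · Unit 2B: $4,880 · Unit PH2: $10,325 · Unit 4B: $615

Combined floor area = 14,160.
Raw shares: Unit 4A 943/14,160 × $16,945 = 1,128.47; Unit 2B 4,078/14,160 × $16,945 = 4,880.06; Unit PH2 8,626/14,160 × $16,945 = 10,322.57; Unit 4B 513/14,160 × $16,945 = 613.90.
After rounding ($5): Unit 4A $1,130; Unit 2B $4,880; Unit PH2 $10,325; Unit 4B $615. Sum = $16,950.
Difference $16,945 − $16,950 = −$5 applied to Unit 4A: Unit 4A becomes $1,125.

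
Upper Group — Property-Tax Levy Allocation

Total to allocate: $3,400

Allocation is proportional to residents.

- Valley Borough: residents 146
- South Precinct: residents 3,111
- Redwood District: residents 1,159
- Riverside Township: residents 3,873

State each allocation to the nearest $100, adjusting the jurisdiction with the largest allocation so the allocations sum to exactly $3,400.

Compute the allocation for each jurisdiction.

Valley Borough: $100; South Precinct: $1,300; Redwood District: $500; Riverside Township: $1,500

Total residents = 8,289.
Raw shares: Valley Borough 146/8,289 × $3,400 = 59.89; South Precinct 3,111/8,289 × $3,400 = 1,276.08; Redwood District 1,159/8,289 × $3,400 = 475.40; Riverside Township 3,873/8,289 × $3,400 = 1,588.64.
Rounded to nearest $100: Valley Borough $100; South Precinct $1,300; Redwood District $500; Riverside Township $1,600. Sum = $3,500.
Difference $3,400 − $3,500 = −$100 applied to largest allocation (Riverside Township): Riverside Township becomes $1,500.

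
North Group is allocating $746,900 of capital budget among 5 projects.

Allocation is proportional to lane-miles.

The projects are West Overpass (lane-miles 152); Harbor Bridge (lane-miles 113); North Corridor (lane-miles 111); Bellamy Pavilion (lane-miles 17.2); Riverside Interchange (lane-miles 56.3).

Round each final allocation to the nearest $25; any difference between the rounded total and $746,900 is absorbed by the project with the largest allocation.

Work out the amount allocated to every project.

Total lane-miles = 449.5.
Raw shares: West Overpass 152/449.5 × $746,900 = 252,566.85; Harbor Bridge 113/449.5 × $746,900 = 187,763.52; North Corridor 111/449.5 × $746,900 = 184,440.27; Bellamy Pavilion 17.2/449.5 × $746,900 = 28,579.93; Riverside Interchange 56.3/449.5 × $746,900 = 93,549.43.
Rounded to nearest $25: West Overpass $252,575; Harbor Bridge $187,775; North Corridor $184,450; Bellamy Pavilion $28,575; Riverside Interchange $93,550. Sum = $746,925.
Difference $746,900 − $746,925 = −$25 applied to largest allocation (West Overpass): West Overpass becomes $252,550.

West Overpass: $252,550 · Harbor Bridge: $187,775 · North Corridor: $184,450 · Bellamy Pavilion: $28,575 · Riverside Interchange: $93,550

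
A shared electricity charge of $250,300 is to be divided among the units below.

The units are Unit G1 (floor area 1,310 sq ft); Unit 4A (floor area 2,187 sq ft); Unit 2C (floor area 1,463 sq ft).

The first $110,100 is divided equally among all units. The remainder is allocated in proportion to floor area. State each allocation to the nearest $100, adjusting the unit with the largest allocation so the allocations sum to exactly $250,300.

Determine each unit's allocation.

Unit G1: $73,700 · Unit 4A: $98,500 · Unit 2C: $78,100

Equal tier: $110,100 ÷ 3 = $36,700 apiece.
Remainder $140,200 by floor area (total 4,960): Unit G1 37,028.63 → $37,000; Unit 4A 61,818.02 → $61,800; Unit 2C 41,353.35 → $41,400.
Totals: Unit G1 $36,700 + $37,000 = $73,700; Unit 4A $36,700 + $61,800 = $98,500; Unit 2C $36,700 + $41,400 = $78,100.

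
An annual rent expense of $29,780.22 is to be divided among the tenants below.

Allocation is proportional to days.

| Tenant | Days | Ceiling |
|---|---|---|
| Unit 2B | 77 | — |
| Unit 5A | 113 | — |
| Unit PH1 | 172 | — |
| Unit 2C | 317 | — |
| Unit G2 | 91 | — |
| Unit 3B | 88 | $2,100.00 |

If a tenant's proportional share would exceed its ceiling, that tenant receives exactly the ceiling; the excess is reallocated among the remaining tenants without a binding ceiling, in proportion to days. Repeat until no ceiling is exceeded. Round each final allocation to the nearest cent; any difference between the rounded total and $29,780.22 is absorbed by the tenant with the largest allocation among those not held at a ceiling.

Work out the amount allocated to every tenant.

Unit 2B: $2,768.02; Unit 5A: $4,062.16; Unit PH1: $6,183.11; Unit 2C: $11,395.63; Unit G2: $3,271.30; Unit 3B: $2,100.00

Total days = 858.
Proportional shares (ignoring caps): Unit 2B 2,672.5838; Unit 5A 3,922.1036; Unit PH1 5,969.9276; Unit 2C 11,002.7153; Unit G2 3,158.5082; Unit 3B 3,054.3815.
Capped: Unit 3B ($2,100.00); remaining pool $27,680.22 reallocated over remaining days 770.
Redistributed shares: Unit 2B 2,768.0220 → $2,768.02; Unit 5A 4,062.1622 → $4,062.16; Unit PH1 6,183.1141 → $6,183.11; Unit 2C 11,395.6230 → $11,395.62; Unit G2 3,271.2987 → $3,271.30.
Rounding difference +$0.01 applied to Unit 2C → $11,395.63.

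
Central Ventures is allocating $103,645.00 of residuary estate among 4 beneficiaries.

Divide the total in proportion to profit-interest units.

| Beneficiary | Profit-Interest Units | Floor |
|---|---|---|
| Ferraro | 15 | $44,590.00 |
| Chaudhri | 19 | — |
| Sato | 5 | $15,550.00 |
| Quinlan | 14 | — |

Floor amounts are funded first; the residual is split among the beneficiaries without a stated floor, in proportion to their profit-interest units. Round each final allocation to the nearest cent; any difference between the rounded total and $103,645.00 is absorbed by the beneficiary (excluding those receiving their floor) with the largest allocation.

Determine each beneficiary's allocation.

Ferraro: $44,590.00 | Chaudhri: $25,048.33 | Sato: $15,550.00 | Quinlan: $18,456.67

Fund the minimums — Ferraro $44,590.00; Sato $15,550.00. Balance $43,505.00.
Balance split over remaining profit-interest units 33: Chaudhri 25,048.3333 → $25,048.33; Quinlan 18,456.6667 → $18,456.67.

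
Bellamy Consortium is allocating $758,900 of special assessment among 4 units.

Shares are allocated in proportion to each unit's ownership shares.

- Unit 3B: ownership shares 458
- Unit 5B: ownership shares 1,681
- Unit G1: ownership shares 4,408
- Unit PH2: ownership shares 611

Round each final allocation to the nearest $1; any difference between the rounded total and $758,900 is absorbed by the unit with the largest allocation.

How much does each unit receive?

Unit 3B: $48,558; Unit 5B: $178,222; Unit G1: $467,341; Unit PH2: $64,779

Ownership shares total: 7,158.
Pro-rata amounts: Unit 3B 458/7,158 × $758,900 = 48,557.73; Unit 5B 1,681/7,158 × $758,900 = 178,221.70; Unit G1 4,408/7,158 × $758,900 = 467,341.60; Unit PH2 611/7,158 × $758,900 = 64,778.97.
Rounded to nearest $1: Unit 3B $48,558; Unit 5B $178,222; Unit G1 $467,342; Unit PH2 $64,779. Sum = $758,901.
Difference $758,900 − $758,901 = −$1 applied to largest allocation (Unit G1): Unit G1 becomes $467,341.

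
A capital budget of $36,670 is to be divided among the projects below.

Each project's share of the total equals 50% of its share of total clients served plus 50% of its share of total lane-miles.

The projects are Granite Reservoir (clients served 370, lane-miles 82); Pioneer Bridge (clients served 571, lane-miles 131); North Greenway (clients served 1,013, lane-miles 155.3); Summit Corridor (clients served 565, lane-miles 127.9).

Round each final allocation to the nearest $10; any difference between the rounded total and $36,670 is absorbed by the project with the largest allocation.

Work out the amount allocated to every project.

Granite Reservoir: $5,720 | Pioneer Bridge: $9,000 | North Greenway: $13,110 | Summit Corridor: $8,840

Clients served total 2,519; lane-miles total 496.2.
Composite weights (50% clients served + 50% lane-miles): Granite Reservoir 0.1561; Pioneer Bridge 0.2453; North Greenway 0.3576; Summit Corridor 0.2410.
Pro-rata amounts: Granite Reservoir 5,723.08; Pioneer Bridge 8,996.69; North Greenway 13,111.77; Summit Corridor 8,838.47.
At nearest $10: Granite Reservoir $5,720; Pioneer Bridge $9,000; North Greenway $13,110; Summit Corridor $8,840. Sum = $36,670.
Rounded total matches; no reconciliation needed.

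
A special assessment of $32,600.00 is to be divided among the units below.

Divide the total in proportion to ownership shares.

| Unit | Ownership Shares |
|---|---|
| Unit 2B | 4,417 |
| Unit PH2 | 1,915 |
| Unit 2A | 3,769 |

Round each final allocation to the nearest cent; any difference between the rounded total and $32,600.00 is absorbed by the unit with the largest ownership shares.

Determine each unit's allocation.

Total ownership shares = 4,417 + 1,915 + 3,769 = 10,101.
Pro-rata amounts: Unit 2B 14,255.4401; Unit PH2 6,180.4772; Unit 2A 12,164.0828.
At nearest cent: Unit 2B $14,255.44; Unit PH2 $6,180.48; Unit 2A $12,164.08. Sum = $32,600.00.
No rounding difference to absorb.

Unit 2B: $14,255.44 · Unit PH2: $6,180.48 · Unit 2A: $12,164.08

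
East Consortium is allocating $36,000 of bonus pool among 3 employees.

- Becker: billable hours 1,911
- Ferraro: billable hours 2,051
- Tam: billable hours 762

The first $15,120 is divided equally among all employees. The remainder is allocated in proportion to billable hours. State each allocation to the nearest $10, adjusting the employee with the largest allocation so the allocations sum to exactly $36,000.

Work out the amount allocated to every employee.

Becker: $13,490 · Ferraro: $14,100 · Tam: $8,410

Equal tier: $15,120 ÷ 3 = $5,040 apiece.
Remainder $20,880 by billable hours (total 4,724): Becker 8,446.59 → $8,450; Ferraro 9,065.39 → $9,070; Tam 3,368.03 → $3,370.
Rounding difference −$10 on remainder applied to Ferraro.
Totals: Becker $5,040 + $8,450 = $13,490; Ferraro $5,040 + $9,060 = $14,100; Tam $5,040 + $3,370 = $8,410.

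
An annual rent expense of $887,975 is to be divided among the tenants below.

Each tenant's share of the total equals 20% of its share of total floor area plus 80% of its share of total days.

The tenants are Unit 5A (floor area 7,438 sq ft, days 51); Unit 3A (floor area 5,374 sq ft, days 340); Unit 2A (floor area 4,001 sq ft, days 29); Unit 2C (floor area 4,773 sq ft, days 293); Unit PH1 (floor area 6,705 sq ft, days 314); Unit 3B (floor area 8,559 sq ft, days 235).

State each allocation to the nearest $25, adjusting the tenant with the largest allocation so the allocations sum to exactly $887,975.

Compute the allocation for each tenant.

Unit 5A: $64,550 · Unit 3A: $217,300 · Unit 2A: $35,600 · Unit 2C: $187,925 · Unit PH1: $209,075 · Unit 3B: $173,525

Totals — floor area 36,850, days 1,262.
Blended shares (20% floor area + 80% days): Unit 5A 0.0727; Unit 3A 0.2447; Unit 2A 0.0401; Unit 2C 0.2116; Unit PH1 0.2354; Unit 3B 0.1954.
Proportional shares: Unit 5A 64,554.63; Unit 3A 217,285.53; Unit 2A 35,606.54; Unit 2C 187,932.76; Unit PH1 209,064.75; Unit 3B 173,530.81.
After rounding ($25): Unit 5A $64,550; Unit 3A $217,275; Unit 2A $35,600; Unit 2C $187,925; Unit PH1 $209,075; Unit 3B $173,525. Sum = $887,950.
Difference $887,975 − $887,950 = +$25 applied to largest allocation (Unit 3A): Unit 3A becomes $217,300.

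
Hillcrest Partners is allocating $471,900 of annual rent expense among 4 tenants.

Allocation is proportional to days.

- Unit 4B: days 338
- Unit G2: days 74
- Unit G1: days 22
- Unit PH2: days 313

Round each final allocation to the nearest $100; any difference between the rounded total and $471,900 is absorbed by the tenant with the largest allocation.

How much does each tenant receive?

Total days = 747.
Proportional shares: Unit 4B 338/747 × $471,900 = 213,523.69; Unit G2 74/747 × $471,900 = 46,747.79; Unit G1 22/747 × $471,900 = 13,897.99; Unit PH2 313/747 × $471,900 = 197,730.52.
At nearest $100: Unit 4B $213,500; Unit G2 $46,700; Unit G1 $13,900; Unit PH2 $197,700. Sum = $471,800.
Difference $471,900 − $471,800 = +$100 applied to largest allocation (Unit 4B): Unit 4B becomes $213,600.

Unit 4B: $213,600; Unit G2: $46,700; Unit G1: $13,900; Unit PH2: $197,700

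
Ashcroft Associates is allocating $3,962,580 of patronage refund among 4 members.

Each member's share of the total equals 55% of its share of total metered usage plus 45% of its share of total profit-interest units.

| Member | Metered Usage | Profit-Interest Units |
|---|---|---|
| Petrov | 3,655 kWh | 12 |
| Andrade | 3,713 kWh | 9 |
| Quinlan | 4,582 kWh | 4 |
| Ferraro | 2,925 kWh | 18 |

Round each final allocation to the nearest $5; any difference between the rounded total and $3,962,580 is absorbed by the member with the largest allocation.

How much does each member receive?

Petrov: $1,033,140 | Andrade: $917,230 | Quinlan: $837,210 | Ferraro: $1,175,000

Metered usage total 14,875; profit-interest units total 43.
Composite weights (55% metered usage + 45% profit-interest units): Petrov 0.2607; Andrade 0.2315; Quinlan 0.2113; Ferraro 0.2965.
Unrounded shares: Petrov 1,033,140.71; Andrade 917,232.03; Quinlan 837,209.75; Ferraro 1,174,997.51.
Rounded to nearest $5: Petrov $1,033,140; Andrade $917,230; Quinlan $837,210; Ferraro $1,175,000. Sum = $3,962,580.
Sum already equals the total — no adjustment.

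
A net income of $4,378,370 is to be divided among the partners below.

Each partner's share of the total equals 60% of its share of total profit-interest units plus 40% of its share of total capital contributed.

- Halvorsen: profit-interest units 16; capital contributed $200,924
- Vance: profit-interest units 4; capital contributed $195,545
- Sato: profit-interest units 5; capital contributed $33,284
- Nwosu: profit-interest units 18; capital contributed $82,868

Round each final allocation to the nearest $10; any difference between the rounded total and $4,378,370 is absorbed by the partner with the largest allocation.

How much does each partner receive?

Halvorsen: $1,663,940; Vance: $912,450; Sato: $419,180; Nwosu: $1,382,800

Totals — profit-interest units 43, capital contributed 512,621.
Composite weights (60% profit-interest units + 40% capital contributed): Halvorsen 0.3800; Vance 0.2084; Sato 0.0957; Nwosu 0.3158.
Pro-rata amounts: Halvorsen 1,663,944.92; Vance 912,445.37; Sato 419,181.05; Nwosu 1,382,798.65.
At nearest $10: Halvorsen $1,663,940; Vance $912,450; Sato $419,180; Nwosu $1,382,800. Sum = $4,378,370.
No rounding difference to absorb.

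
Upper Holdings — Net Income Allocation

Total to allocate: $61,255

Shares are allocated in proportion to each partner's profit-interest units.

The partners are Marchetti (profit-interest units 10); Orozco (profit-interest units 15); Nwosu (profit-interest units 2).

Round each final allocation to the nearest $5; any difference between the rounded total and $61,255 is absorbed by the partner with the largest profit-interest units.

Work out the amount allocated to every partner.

Marchetti: $22,685; Orozco: $34,035; Nwosu: $4,535

Profit-interest units total: 10 + 15 + 2 = 27.
Proportional shares: Marchetti 22,687.04; Orozco 34,030.56; Nwosu 4,537.41.
Rounded to nearest $5: Marchetti $22,685; Orozco $34,030; Nwosu $4,535. Sum = $61,250.
Difference $61,255 − $61,250 = +$5 applied to largest profit-interest units (Orozco): Orozco becomes $34,035.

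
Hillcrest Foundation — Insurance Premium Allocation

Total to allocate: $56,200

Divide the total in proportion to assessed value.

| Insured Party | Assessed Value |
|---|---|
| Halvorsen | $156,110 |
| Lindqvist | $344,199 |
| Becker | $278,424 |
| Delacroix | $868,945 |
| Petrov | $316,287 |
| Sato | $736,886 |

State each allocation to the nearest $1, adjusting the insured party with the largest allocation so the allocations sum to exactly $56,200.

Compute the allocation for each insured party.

Halvorsen: $3,248; Lindqvist: $7,162; Becker: $5,794; Delacroix: $18,082; Petrov: $6,581; Sato: $15,333

Total assessed value = 2,700,851.
Proportional shares: Halvorsen 156,110/2,700,851 × $56,200 = 3,248.38; Lindqvist 344,199/2,700,851 × $56,200 = 7,162.18; Becker 278,424/2,700,851 × $56,200 = 5,793.52; Delacroix 868,945/2,700,851 × $56,200 = 18,081.23; Petrov 316,287/2,700,851 × $56,200 = 6,581.38; Sato 736,886/2,700,851 × $56,200 = 15,333.31.
After rounding ($1): Halvorsen $3,248; Lindqvist $7,162; Becker $5,794; Delacroix $18,081; Petrov $6,581; Sato $15,333. Sum = $56,199.
Difference $56,200 − $56,199 = +$1 applied to largest allocation (Delacroix): Delacroix becomes $18,082.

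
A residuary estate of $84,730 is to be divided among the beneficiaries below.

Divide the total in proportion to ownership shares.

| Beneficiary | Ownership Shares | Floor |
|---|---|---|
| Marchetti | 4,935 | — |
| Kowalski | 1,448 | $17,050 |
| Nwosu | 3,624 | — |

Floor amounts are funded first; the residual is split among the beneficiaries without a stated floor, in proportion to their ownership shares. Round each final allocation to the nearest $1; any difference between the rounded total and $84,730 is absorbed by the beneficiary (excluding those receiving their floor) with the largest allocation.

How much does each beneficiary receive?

Guaranteed amounts: Kowalski $17,050. Remaining pool $67,680.
Remaining pool split over remaining ownership shares 8,559: Marchetti 39,023.34 → $39,023; Nwosu 28,656.66 → $28,657.

Marchetti: $39,023 | Kowalski: $17,050 | Nwosu: $28,657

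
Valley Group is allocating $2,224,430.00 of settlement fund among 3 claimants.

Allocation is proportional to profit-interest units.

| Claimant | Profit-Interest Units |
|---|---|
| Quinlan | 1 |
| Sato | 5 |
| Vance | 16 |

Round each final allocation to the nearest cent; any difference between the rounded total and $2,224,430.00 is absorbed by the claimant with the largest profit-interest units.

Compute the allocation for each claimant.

Profit-interest units total: 1 + 5 + 16 = 22.
Raw shares: Quinlan 101,110.4545; Sato 505,552.2727; Vance 1,617,767.2727.
At nearest cent: Quinlan $101,110.45; Sato $505,552.27; Vance $1,617,767.27. Sum = $2,224,429.99.
Difference $2,224,430.00 − $2,224,429.99 = +$0.01 applied to largest profit-interest units (Vance): Vance becomes $1,617,767.28.

Quinlan: $101,110.45; Sato: $505,552.27; Vance: $1,617,767.28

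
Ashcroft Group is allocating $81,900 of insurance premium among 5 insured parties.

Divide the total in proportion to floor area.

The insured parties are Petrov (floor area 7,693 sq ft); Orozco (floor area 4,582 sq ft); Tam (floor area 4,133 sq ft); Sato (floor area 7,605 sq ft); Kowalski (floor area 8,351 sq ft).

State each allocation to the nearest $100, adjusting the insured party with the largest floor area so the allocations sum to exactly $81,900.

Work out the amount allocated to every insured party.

Petrov: $19,500 | Orozco: $11,600 | Tam: $10,500 | Sato: $19,200 | Kowalski: $21,100

Total floor area = 7,693 + 4,582 + 4,133 + 7,605 + 8,351 = 32,364.
Unrounded shares: Petrov 19,467.83; Orozco 11,595.16; Tam 10,458.93; Sato 19,245.13; Kowalski 21,132.95.
At nearest $100: Petrov $19,500; Orozco $11,600; Tam $10,500; Sato $19,200; Kowalski $21,100. Sum = $81,900.
No rounding difference to absorb.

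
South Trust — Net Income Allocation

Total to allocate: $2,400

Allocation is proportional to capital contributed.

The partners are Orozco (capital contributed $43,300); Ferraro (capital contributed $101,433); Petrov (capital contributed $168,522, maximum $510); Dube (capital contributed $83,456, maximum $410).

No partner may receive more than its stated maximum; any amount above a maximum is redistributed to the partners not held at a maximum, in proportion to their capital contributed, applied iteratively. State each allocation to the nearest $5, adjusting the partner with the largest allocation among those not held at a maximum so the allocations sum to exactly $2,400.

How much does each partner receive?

Orozco: $445; Ferraro: $1,035; Petrov: $510; Dube: $410

Sum of capital contributed: 396,711.
Proportional shares (ignoring caps): Orozco 261.95; Ferraro 613.64; Petrov 1,019.51; Dube 504.89.
Held at cap: Petrov ($510), Dube ($410); remaining pool $1,480 reallocated over remaining capital contributed 144,733.
Remaining shares: Orozco 442.77 → $445; Ferraro 1,037.23 → $1,035.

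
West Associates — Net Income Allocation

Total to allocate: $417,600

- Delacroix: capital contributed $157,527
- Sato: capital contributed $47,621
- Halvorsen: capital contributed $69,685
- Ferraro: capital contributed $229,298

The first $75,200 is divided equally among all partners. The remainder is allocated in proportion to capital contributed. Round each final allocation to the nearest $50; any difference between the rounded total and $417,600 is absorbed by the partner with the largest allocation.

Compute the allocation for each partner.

First tranche $75,200 split equally: $18,800 each.
Remainder $342,400 by capital contributed (total 504,131): Delacroix 106,990.53 → $107,000; Sato 32,343.64 → $32,350; Halvorsen 47,329.25 → $47,350; Ferraro 155,736.57 → $155,750.
Rounding difference −$50 on remainder applied to Ferraro.
Totals: Delacroix $18,800 + $107,000 = $125,800; Sato $18,800 + $32,350 = $51,150; Halvorsen $18,800 + $47,350 = $66,150; Ferraro $18,800 + $155,700 = $174,500.

Delacroix: $125,800; Sato: $51,150; Halvorsen: $66,150; Ferraro: $174,500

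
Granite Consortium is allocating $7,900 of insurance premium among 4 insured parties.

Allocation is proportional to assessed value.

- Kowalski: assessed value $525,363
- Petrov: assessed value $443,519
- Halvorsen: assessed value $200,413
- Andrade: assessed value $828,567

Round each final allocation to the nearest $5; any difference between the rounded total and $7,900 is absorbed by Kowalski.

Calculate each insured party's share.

Total assessed value = 1,997,862.
Pro-rata amounts: Kowalski 525,363/1,997,862 × $7,900 = 2,077.40; Petrov 443,519/1,997,862 × $7,900 = 1,753.77; Halvorsen 200,413/1,997,862 × $7,900 = 792.48; Andrade 828,567/1,997,862 × $7,900 = 3,276.34.
Rounded to nearest $5: Kowalski $2,075; Petrov $1,755; Halvorsen $790; Andrade $3,275. Sum = $7,895.
Difference $7,900 − $7,895 = +$5 applied to Kowalski: Kowalski becomes $2,080.

Kowalski: $2,080 · Petrov: $1,755 · Halvorsen: $790 · Andrade: $3,275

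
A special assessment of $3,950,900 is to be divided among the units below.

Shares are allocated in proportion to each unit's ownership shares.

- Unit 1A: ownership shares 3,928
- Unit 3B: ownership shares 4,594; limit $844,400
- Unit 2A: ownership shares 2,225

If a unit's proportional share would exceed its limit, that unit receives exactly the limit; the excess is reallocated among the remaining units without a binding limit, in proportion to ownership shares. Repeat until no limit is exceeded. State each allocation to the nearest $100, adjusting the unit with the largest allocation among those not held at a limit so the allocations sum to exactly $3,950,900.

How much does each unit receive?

Unit 1A: $1,983,200 | Unit 3B: $844,400 | Unit 2A: $1,123,300

Combined ownership shares = 10,747.
Proportional shares (ignoring caps): Unit 1A 1,444,043.47; Unit 3B 1,688,883.84; Unit 2A 817,972.69.
Capped: Unit 3B ($844,400); balance $3,106,500 reallocated over remaining ownership shares 6,153.
Shares after redistribution: Unit 1A 1,983,151.63 → $1,983,200; Unit 2A 1,123,348.37 → $1,123,300.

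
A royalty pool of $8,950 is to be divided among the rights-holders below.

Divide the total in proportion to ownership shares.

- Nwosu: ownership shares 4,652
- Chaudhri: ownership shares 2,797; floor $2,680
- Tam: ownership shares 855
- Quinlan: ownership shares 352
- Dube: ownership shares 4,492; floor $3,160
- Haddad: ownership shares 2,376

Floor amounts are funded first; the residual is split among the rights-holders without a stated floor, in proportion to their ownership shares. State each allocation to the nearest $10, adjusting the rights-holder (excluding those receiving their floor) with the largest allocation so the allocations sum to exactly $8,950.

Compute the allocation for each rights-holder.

Nwosu: $1,760 | Chaudhri: $2,680 | Tam: $320 | Quinlan: $130 | Dube: $3,160 | Haddad: $900

Fund the minimums — Chaudhri $2,680; Dube $3,160. Residual $3,110.
Residual split over remaining ownership shares 8,235: Nwosu 1,756.86 → $1,760; Tam 322.90 → $320; Quinlan 132.94 → $130; Haddad 897.31 → $900.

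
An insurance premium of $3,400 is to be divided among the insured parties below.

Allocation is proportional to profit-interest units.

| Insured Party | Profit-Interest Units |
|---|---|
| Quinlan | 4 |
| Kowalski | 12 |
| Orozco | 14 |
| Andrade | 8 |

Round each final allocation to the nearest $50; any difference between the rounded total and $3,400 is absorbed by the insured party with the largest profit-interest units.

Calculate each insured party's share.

Combined profit-interest units = 38.
Raw shares: Quinlan 4/38 × $3,400 = 357.89; Kowalski 12/38 × $3,400 = 1,073.68; Orozco 14/38 × $3,400 = 1,252.63; Andrade 8/38 × $3,400 = 715.79.
At nearest $50: Quinlan $350; Kowalski $1,050; Orozco $1,250; Andrade $700. Sum = $3,350.
Difference $3,400 − $3,350 = +$50 applied to largest profit-interest units (Orozco): Orozco becomes $1,300.

Quinlan: $350 | Kowalski: $1,050 | Orozco: $1,300 | Andrade: $700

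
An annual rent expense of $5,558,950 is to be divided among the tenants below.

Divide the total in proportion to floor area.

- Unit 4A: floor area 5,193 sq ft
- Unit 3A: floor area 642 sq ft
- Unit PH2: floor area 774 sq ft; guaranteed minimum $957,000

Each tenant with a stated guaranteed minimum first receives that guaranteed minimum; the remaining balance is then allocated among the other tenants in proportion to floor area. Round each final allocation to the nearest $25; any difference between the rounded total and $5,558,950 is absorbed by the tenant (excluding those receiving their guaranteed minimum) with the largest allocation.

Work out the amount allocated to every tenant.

Minimums first: Unit PH2 $957,000. Residual $4,601,950.
Residual split over remaining floor area 5,835: Unit 4A 4,095,617.20 → $4,095,625; Unit 3A 506,332.80 → $506,325.

Unit 4A: $4,095,625; Unit 3A: $506,325; Unit PH2: $957,000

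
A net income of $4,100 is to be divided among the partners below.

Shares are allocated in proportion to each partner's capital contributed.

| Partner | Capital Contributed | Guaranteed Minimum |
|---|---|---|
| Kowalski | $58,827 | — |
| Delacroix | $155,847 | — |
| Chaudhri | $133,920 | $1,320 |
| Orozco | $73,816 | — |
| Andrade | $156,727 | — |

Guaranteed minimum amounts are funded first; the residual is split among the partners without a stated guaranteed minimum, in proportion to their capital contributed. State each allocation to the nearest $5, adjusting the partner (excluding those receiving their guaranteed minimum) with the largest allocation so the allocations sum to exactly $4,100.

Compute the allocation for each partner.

Kowalski: $365 | Delacroix: $975 | Chaudhri: $1,320 | Orozco: $460 | Andrade: $980

Minimums first: Chaudhri $1,320. Balance $2,780.
Balance split over remaining capital contributed 445,217: Kowalski 367.32 → $365; Delacroix 973.13 → $975; Orozco 460.92 → $460; Andrade 978.63 → $980.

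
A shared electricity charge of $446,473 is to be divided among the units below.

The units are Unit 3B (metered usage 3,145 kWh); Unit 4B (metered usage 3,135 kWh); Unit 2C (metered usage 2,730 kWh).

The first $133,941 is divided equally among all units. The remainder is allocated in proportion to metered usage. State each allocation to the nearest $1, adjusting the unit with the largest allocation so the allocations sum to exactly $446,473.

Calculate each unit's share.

Unit 3B: $153,739 | Unit 4B: $153,391 | Unit 2C: $139,343

First tranche $133,941 split equally: $44,647 each.
Remainder $312,532 by metered usage (total 9,010): Unit 3B 109,091.36 → $109,091; Unit 4B 108,744.49 → $108,744; Unit 2C 94,696.16 → $94,696.
Rounding difference +$1 on remainder applied to Unit 3B.
Totals: Unit 3B $44,647 + $109,092 = $153,739; Unit 4B $44,647 + $108,744 = $153,391; Unit 2C $44,647 + $94,696 = $139,343.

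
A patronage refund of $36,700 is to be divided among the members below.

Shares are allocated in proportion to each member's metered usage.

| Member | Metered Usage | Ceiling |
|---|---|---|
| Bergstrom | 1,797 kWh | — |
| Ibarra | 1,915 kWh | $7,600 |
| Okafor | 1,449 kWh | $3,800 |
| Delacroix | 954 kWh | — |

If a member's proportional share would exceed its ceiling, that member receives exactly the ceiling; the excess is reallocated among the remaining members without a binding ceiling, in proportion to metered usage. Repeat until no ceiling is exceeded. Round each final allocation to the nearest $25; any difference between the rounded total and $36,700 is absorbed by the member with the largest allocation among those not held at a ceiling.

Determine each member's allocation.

Combined metered usage = 6,115.
Pro-rata shares before constraints: Bergstrom 10,784.94; Ibarra 11,493.13; Okafor 8,696.37; Delacroix 5,725.56.
Capped: Ibarra ($7,600), Okafor ($3,800); residual $25,300 reallocated over remaining metered usage 2,751.
Remaining shares: Bergstrom 16,526.39 → $16,525; Delacroix 8,773.61 → $8,775.

Bergstrom: $16,525 · Ibarra: $7,600 · Okafor: $3,800 · Delacroix: $8,775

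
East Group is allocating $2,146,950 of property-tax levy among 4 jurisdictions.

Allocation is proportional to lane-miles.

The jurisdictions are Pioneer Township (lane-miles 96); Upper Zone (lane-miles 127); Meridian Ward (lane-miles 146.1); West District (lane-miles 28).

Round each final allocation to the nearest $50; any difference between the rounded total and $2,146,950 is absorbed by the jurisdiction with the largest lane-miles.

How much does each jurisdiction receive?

Sum of lane-miles: 397.1.
Pro-rata amounts: Pioneer Township 96/397.1 × $2,146,950 = 519,030.97; Upper Zone 127/397.1 × $2,146,950 = 686,634.73; Meridian Ward 146.1/397.1 × $2,146,950 = 789,900.26; West District 28/397.1 × $2,146,950 = 151,384.03.
At nearest $50: Pioneer Township $519,050; Upper Zone $686,650; Meridian Ward $789,900; West District $151,400. Sum = $2,147,000.
Difference $2,146,950 − $2,147,000 = −$50 applied to largest lane-miles (Meridian Ward): Meridian Ward becomes $789,850.

Pioneer Township: $519,050 | Upper Zone: $686,650 | Meridian Ward: $789,850 | West District: $151,400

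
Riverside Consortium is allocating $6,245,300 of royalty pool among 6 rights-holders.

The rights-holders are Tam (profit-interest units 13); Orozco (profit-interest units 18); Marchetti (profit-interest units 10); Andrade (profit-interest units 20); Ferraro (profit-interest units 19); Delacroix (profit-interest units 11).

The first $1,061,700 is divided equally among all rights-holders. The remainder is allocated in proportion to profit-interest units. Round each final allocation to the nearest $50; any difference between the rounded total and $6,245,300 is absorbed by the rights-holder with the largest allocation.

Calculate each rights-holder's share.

Equal tier: $1,061,700 ÷ 6 = $176,950 apiece.
Remainder $5,183,600 by profit-interest units (total 91): Tam 740,514.29 → $740,500; Orozco 1,025,327.47 → $1,025,350; Marchetti 569,626.37 → $569,650; Andrade 1,139,252.75 → $1,139,250; Ferraro 1,082,290.11 → $1,082,300; Delacroix 626,589.01 → $626,600.
Rounding difference −$50 on remainder applied to Andrade.
Totals: Tam $176,950 + $740,500 = $917,450; Orozco $176,950 + $1,025,350 = $1,202,300; Marchetti $176,950 + $569,650 = $746,600; Andrade $176,950 + $1,139,200 = $1,316,150; Ferraro $176,950 + $1,082,300 = $1,259,250; Delacroix $176,950 + $626,600 = $803,550.

Tam: $917,450 | Orozco: $1,202,300 | Marchetti: $746,600 | Andrade: $1,316,150 | Ferraro: $1,259,250 | Delacroix: $803,550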